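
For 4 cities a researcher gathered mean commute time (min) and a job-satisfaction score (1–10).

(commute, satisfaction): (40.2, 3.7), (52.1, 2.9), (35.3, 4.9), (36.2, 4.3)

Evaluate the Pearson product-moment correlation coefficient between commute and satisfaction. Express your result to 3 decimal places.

n = 4, Σx = 163.8, Σy = 15.8, Σx² = 6886.98, Σy² = 64.6, Σxy = 628.46
nΣxy − ΣxΣy = 2513.84 − 2588.04 = -74.2
nΣx² − (Σx)² = 27547.92 − 26830.44 = 717.48; nΣy² − (Σy)² = 258.4 − 249.64 = 8.76
r = -74.2 / √(717.48 × 8.76) = -74.2 / 79.2788 ≈ -0.936

-0.936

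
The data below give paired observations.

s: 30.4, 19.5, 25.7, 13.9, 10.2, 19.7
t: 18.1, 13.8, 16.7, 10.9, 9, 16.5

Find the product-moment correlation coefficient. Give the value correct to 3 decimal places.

n = 6, Σs = 119.4, Σt = 85, Σs² = 2650.24, Σt² = 1269, Σst = 1816.89
nΣst − ΣsΣt = 10901.34 − 10149 = 752.34
nΣs² − (Σs)² = 15901.44 − 14256.36 = 1645.08; nΣt² − (Σt)² = 7614 − 7225 = 389
r = 752.34 / √(1645.08 × 389) = 752.34 / 799.9601 ≈ 0.940

0.940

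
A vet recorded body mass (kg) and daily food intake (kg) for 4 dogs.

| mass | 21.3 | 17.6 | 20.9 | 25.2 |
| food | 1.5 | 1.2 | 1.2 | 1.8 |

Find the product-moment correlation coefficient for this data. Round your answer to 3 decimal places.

n = 4, Σx = 85, Σy = 5.7, Σx² = 1835.3, Σy² = 8.37, Σxy = 123.51
nΣxy − ΣxΣy = 494.04 − 484.5 = 9.54
nΣx² − (Σx)² = 7341.2 − 7225 = 116.2; nΣy² − (Σy)² = 33.48 − 32.49 = 0.99
r = 9.54 / √(116.2 × 0.99) = 9.54 / 10.7256 ≈ 0.889

0.889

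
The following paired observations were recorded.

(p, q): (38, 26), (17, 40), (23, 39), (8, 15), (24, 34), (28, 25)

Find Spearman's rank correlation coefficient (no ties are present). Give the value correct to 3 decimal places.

Rank p: 6, 2, 3, 1, 4, 5
Rank q: 3, 6, 5, 1, 4, 2
d = rank(p) − rank(q): 3, -4, -2, 0, 0, 3; Σd² = 38
ρ = 1 − 6Σd² / [n(n²−1)] = 1 − 6×38 / (6×35) = 1 − 228/210 ≈ -0.086

-0.086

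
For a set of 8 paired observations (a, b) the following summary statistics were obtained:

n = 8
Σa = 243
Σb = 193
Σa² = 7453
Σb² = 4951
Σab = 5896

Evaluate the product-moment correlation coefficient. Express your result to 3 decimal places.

0.231

r = (nΣab − ΣaΣb) / √[(nΣa² − (Σa)²)(nΣb² − (Σb)²)]
Numerator: 8×5896 − 243×193 = 269
Denominator: √[(59624 − 59049)(39608 − 37249)] = √[575 × 2359] = 1164.6566
r = 269 / 1164.6566 ≈ 0.231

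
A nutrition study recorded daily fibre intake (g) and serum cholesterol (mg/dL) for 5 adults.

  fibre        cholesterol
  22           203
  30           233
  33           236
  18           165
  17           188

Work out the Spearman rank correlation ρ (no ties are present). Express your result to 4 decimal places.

Rank fibre: 3, 4, 5, 2, 1
Rank cholesterol: 3, 4, 5, 1, 2
d = rank(fibre) − rank(cholesterol): 0, 0, 0, 1, -1; Σd² = 2
ρ = 1 − 6Σd² / [n(n²−1)] = 1 − 6×2 / (5×24) = 1 − 12/120 ≈ 0.9000

0.9000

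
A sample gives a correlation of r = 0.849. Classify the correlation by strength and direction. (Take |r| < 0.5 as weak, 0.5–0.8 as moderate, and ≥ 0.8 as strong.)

strong positive

r = 0.849 > 0 so the relationship is positive.
|r| = 0.849, which falls in the strong range.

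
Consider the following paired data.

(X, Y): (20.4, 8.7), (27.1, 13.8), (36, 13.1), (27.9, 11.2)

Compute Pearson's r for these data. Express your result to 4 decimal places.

n = 4, ΣX = 111.4, ΣY = 46.8, ΣX² = 3224.98, ΣY² = 563.18, ΣXY = 1335.54
nΣXY − ΣXΣY = 5342.16 − 5213.52 = 128.64
nΣX² − (ΣX)² = 12899.92 − 12409.96 = 489.96; nΣY² − (ΣY)² = 2252.72 − 2190.24 = 62.48
r = 128.64 / √(489.96 × 62.48) = 128.64 / 174.9649 ≈ 0.7352

0.7352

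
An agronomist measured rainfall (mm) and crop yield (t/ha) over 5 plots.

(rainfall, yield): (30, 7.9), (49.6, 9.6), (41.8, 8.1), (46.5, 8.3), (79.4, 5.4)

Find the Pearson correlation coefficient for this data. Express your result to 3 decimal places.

-0.691

n = 5, Σx = 247.3, Σy = 39.3, Σx² = 13574.01, Σy² = 318.23, Σxy = 1866.45
nΣxy − ΣxΣy = 9332.25 − 9718.89 = -386.64
nΣx² − (Σx)² = 67870.05 − 61157.29 = 6712.76; nΣy² − (Σy)² = 1591.15 − 1544.49 = 46.66
r = -386.64 / √(6712.76 × 46.66) = -386.64 / 559.6583 ≈ -0.691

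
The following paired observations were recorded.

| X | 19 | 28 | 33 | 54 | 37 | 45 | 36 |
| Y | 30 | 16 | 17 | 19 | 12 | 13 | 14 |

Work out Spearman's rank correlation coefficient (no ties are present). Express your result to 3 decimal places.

-0.393

Rank X: 1, 2, 3, 7, 5, 6, 4
Rank Y: 7, 4, 5, 6, 1, 2, 3
d = rank(X) − rank(Y): -6, -2, -2, 1, 4, 4, 1; Σd² = 78
ρ = 1 − 6Σd² / [n(n²−1)] = 1 − 6×78 / (7×48) = 1 − 468/336 ≈ -0.393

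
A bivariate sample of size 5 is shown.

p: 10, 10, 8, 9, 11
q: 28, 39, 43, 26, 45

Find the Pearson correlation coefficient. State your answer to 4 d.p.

n = 5, Σp = 48, Σq = 181, Σp² = 466, Σq² = 6855, Σpq = 1743
nΣpq − ΣpΣq = 8715 − 8688 = 27
nΣp² − (Σp)² = 2330 − 2304 = 26; nΣq² − (Σq)² = 34275 − 32761 = 1514
r = 27 / √(26 × 1514) = 27 / 198.4036 ≈ 0.1361

0.1361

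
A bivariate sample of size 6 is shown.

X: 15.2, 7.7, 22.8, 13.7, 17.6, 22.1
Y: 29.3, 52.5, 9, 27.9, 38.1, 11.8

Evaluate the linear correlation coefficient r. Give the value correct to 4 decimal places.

n = 6, ΣX = 99.1, ΣY = 168.6, ΣX² = 1796.03, ΣY² = 6065, ΣXY = 2368.38
nΣXY − ΣXΣY = 14210.28 − 16708.26 = -2497.98
nΣX² − (ΣX)² = 10776.18 − 9820.81 = 955.37; nΣY² − (ΣY)² = 36390 − 28425.96 = 7964.04
r = -2497.98 / √(955.37 × 7964.04) = -2497.98 / 2758.3700 ≈ -0.9056

-0.9056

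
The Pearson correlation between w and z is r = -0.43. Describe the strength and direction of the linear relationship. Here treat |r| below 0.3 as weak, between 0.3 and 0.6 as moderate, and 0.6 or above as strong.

r = -0.43 < 0 so the relationship is negative.
|r| = 0.43, which falls in the moderate range.

moderate negative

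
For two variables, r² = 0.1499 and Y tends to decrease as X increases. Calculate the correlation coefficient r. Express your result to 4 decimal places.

-0.3872

|r| = √0.1499 = 0.3872
The association is negative, so r = −0.3872.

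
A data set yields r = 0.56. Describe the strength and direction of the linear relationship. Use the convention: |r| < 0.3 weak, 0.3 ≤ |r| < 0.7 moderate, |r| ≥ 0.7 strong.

moderate positive

r = 0.56 > 0 so the relationship is positive.
|r| = 0.56, which falls in the moderate range.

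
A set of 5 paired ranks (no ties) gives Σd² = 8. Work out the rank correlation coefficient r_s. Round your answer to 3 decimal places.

ρ = 1 − 6Σd² / [n(n²−1)] = 1 − 6×8 / (5×24)
  = 1 − 48/120 = 1 − 0.4000 ≈ 0.600

0.600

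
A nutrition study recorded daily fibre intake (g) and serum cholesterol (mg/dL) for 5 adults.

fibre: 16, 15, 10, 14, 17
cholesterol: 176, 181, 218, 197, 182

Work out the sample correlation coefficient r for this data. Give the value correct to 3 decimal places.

-0.944

n = 5, Σx = 72, Σy = 954, Σx² = 1066, Σy² = 183194, Σxy = 13563
nΣxy − ΣxΣy = 67815 − 68688 = -873
nΣx² − (Σx)² = 5330 − 5184 = 146; nΣy² − (Σy)² = 915970 − 910116 = 5854
r = -873 / √(146 × 5854) = -873 / 924.4912 ≈ -0.944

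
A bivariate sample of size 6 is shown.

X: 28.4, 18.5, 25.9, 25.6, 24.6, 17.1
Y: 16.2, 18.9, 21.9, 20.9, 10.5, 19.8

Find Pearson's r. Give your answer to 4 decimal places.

-0.1875

n = 6, ΣX = 140.1, ΣY = 108.2, ΣX² = 3372.55, ΣY² = 2038.36, ΣXY = 2508.86
nΣXY − ΣXΣY = 15053.16 − 15158.82 = -105.66
nΣX² − (ΣX)² = 20235.3 − 19628.01 = 607.29; nΣY² − (ΣY)² = 12230.16 − 11707.24 = 522.92
r = -105.66 / √(607.29 × 522.92) = -105.66 / 563.5282 ≈ -0.1875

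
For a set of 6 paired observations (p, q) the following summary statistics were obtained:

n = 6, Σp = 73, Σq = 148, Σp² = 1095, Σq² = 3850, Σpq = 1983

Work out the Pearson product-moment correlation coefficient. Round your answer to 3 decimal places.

r = (nΣpq − ΣpΣq) / √[(nΣp² − (Σp)²)(nΣq² − (Σq)²)]
Numerator: 6×1983 − 73×148 = 1094
Denominator: √[(6570 − 5329)(23100 − 21904)] = √[1241 × 1196] = 1218.2922
r = 1094 / 1218.2922 ≈ 0.898

0.898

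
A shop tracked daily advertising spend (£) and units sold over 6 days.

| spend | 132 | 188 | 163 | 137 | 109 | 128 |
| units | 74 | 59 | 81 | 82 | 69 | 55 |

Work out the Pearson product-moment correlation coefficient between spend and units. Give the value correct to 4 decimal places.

-0.0837

n = 6, Σx = 857, Σy = 420, Σx² = 126371, Σy² = 30028, Σxy = 59858
nΣxy − ΣxΣy = 359148 − 359940 = -792
nΣx² − (Σx)² = 758226 − 734449 = 23777; nΣy² − (Σy)² = 180168 − 176400 = 3768
r = -792 / √(23777 × 3768) = -792 / 9465.2911 ≈ -0.0837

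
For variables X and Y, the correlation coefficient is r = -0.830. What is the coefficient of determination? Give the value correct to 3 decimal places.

0.689

r² = (-0.830)² = 0.689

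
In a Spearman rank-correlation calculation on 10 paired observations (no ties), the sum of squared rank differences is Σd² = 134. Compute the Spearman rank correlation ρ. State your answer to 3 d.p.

ρ = 1 − 6Σd² / [n(n²−1)] = 1 − 6×134 / (10×99)
  = 1 − 804/990 = 1 − 0.8121 ≈ 0.188

0.188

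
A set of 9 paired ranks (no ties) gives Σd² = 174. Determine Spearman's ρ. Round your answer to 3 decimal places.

ρ = 1 − 6Σd² / [n(n²−1)] = 1 − 6×174 / (9×80)
  = 1 − 1044/720 = 1 − 1.4500 ≈ -0.450

-0.450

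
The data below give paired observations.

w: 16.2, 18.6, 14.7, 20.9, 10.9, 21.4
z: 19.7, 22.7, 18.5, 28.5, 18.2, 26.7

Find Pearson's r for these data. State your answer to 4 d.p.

0.9116

n = 6, Σw = 102.7, Σz = 134.3, Σw² = 1838.07, Σz² = 3102.01, Σwz = 2378.72
nΣwz − ΣwΣz = 14272.32 − 13792.61 = 479.71
nΣw² − (Σw)² = 11028.42 − 10547.29 = 481.13; nΣz² − (Σz)² = 18612.06 − 18036.49 = 575.57
r = 479.71 / √(481.13 × 575.57) = 479.71 / 526.2357 ≈ 0.9116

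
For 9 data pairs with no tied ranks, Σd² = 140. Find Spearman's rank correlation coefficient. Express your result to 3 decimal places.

-0.167

ρ = 1 − 6Σd² / [n(n²−1)] = 1 − 6×140 / (9×80)
  = 1 − 840/720 = 1 − 1.1667 ≈ -0.167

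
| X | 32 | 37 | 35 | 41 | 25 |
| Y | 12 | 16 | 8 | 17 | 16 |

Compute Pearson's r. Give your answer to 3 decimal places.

n = 5, ΣX = 170, ΣY = 69, ΣX² = 5924, ΣY² = 1009, ΣXY = 2353
nΣXY − ΣXΣY = 11765 − 11730 = 35
nΣX² − (ΣX)² = 29620 − 28900 = 720; nΣY² − (ΣY)² = 5045 − 4761 = 284
r = 35 / √(720 × 284) = 35 / 452.1946 ≈ 0.077

0.077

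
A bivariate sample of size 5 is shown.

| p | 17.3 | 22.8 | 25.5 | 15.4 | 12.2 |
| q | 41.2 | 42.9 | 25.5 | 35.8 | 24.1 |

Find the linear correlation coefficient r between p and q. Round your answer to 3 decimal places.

n = 5, Σp = 93.2, Σq = 169.5, Σp² = 1855.38, Σq² = 6050.55, Σpq = 3186.47
nΣpq − ΣpΣq = 15932.35 − 15797.4 = 134.95
nΣp² − (Σp)² = 9276.9 − 8686.24 = 590.66; nΣq² − (Σq)² = 30252.75 − 28730.25 = 1522.5
r = 134.95 / √(590.66 × 1522.5) = 134.95 / 948.3037 ≈ 0.142

0.142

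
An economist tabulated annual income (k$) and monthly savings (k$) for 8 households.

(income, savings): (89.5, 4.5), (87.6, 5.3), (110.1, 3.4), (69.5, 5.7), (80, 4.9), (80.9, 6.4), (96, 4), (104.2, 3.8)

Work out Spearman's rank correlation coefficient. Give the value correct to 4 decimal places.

-0.8810

Rank income: 5, 4, 8, 1, 2, 3, 6, 7
Rank savings: 4, 6, 1, 7, 5, 8, 3, 2
d = rank(income) − rank(savings): 1, -2, 7, -6, -3, -5, 3, 5; Σd² = 158
ρ = 1 − 6Σd² / [n(n²−1)] = 1 − 6×158 / (8×63) = 1 − 948/504 ≈ -0.8810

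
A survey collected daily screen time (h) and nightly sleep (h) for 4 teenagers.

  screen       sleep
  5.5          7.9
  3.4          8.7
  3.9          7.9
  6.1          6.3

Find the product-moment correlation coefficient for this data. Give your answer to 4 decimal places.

n = 4, Σx = 18.9, Σy = 30.8, Σx² = 94.23, Σy² = 240.2, Σxy = 142.27
nΣxy − ΣxΣy = 569.08 − 582.12 = -13.04
nΣx² − (Σx)² = 376.92 − 357.21 = 19.71; nΣy² − (Σy)² = 960.8 − 948.64 = 12.16
r = -13.04 / √(19.71 × 12.16) = -13.04 / 15.4814 ≈ -0.8423

-0.8423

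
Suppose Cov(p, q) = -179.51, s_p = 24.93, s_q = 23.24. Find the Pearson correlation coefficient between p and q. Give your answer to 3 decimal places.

r = Cov(p,q) / (s_p · s_q) = -179.51 / (24.93 × 23.24)
  = -179.51 / 579.3732 ≈ -0.310

-0.310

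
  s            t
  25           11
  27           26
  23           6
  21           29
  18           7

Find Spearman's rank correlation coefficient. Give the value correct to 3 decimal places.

Rank s: 4, 5, 3, 2, 1
Rank t: 3, 4, 1, 5, 2
d = rank(s) − rank(t): 1, 1, 2, -3, -1; Σd² = 16
ρ = 1 − 6Σd² / [n(n²−1)] = 1 − 6×16 / (5×24) = 1 − 96/120 ≈ 0.200

0.200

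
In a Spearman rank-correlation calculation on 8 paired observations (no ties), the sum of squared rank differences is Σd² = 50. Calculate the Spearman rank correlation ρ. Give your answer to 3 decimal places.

ρ = 1 − 6Σd² / [n(n²−1)] = 1 − 6×50 / (8×63)
  = 1 − 300/504 = 1 − 0.5952 ≈ 0.405

0.405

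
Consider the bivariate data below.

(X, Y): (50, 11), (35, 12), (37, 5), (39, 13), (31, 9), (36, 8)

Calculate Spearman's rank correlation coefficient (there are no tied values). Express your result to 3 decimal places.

0.200

Rank X: 6, 2, 4, 5, 1, 3
Rank Y: 4, 5, 1, 6, 3, 2
d = rank(X) − rank(Y): 2, -3, 3, -1, -2, 1; Σd² = 28
ρ = 1 − 6Σd² / [n(n²−1)] = 1 − 6×28 / (6×35) = 1 − 168/210 ≈ 0.200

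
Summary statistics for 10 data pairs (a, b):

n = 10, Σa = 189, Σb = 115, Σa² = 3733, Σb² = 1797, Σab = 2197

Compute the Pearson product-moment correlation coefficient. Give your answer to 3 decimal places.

r = (nΣab − ΣaΣb) / √[(nΣa² − (Σa)²)(nΣb² − (Σb)²)]
Numerator: 10×2197 − 189×115 = 235
Denominator: √[(37330 − 35721)(17970 − 13225)] = √[1609 × 4745] = 2763.0970
r = 235 / 2763.0970 ≈ 0.085

0.085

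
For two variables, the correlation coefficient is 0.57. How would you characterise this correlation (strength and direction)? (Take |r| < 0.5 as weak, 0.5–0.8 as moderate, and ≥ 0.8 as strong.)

moderate positive

r = 0.57 > 0 so the relationship is positive.
|r| = 0.57, which falls in the moderate range.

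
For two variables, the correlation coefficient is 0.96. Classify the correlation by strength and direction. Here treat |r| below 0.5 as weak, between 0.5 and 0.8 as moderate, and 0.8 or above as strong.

r = 0.96 > 0 so the relationship is positive.
|r| = 0.96, which falls in the strong range.

strong positive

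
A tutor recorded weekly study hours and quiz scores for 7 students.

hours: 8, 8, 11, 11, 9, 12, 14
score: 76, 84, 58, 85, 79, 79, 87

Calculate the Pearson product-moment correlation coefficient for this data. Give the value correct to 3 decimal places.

0.116

n = 7, Σx = 73, Σy = 548, Σx² = 791, Σy² = 43472, Σxy = 5730
nΣxy − ΣxΣy = 40110 − 40004 = 106
nΣx² − (Σx)² = 5537 − 5329 = 208; nΣy² − (Σy)² = 304304 − 300304 = 4000
r = 106 / √(208 × 4000) = 106 / 912.1403 ≈ 0.116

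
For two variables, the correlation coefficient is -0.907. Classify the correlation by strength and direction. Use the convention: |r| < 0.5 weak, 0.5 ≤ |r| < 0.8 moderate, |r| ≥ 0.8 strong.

strong negative

r = -0.907 < 0 so the relationship is negative.
|r| = 0.907, which falls in the strong range.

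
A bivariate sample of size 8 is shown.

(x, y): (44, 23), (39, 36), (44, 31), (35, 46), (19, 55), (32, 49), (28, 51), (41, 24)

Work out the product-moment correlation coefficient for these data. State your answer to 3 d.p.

-0.903

n = 8, Σx = 282, Σy = 315, Σx² = 10468, Σy² = 13505, Σxy = 10415
nΣxy − ΣxΣy = 83320 − 88830 = -5510
nΣx² − (Σx)² = 83744 − 79524 = 4220; nΣy² − (Σy)² = 108040 − 99225 = 8815
r = -5510 / √(4220 × 8815) = -5510 / 6099.1229 ≈ -0.903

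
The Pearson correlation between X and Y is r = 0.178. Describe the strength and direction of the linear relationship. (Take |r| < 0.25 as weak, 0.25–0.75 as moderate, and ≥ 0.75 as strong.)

r = 0.178 > 0 so the relationship is positive.
|r| = 0.178, which falls in the weak range.

weak positive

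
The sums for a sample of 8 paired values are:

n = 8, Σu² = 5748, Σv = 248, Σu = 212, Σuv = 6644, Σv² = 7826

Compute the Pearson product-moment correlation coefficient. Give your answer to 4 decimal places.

0.5376

r = (nΣuv − ΣuΣv) / √[(nΣu² − (Σu)²)(nΣv² − (Σv)²)]
Numerator: 8×6644 − 212×248 = 576
Denominator: √[(45984 − 44944)(62608 − 61504)] = √[1040 × 1104] = 1071.5223
r = 576 / 1071.5223 ≈ 0.5376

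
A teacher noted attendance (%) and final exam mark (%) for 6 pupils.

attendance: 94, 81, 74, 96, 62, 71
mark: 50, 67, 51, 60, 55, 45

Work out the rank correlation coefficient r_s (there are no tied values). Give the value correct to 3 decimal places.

0.314

Rank attendance: 5, 4, 3, 6, 1, 2
Rank mark: 2, 6, 3, 5, 4, 1
d = rank(attendance) − rank(mark): 3, -2, 0, 1, -3, 1; Σd² = 24
ρ = 1 − 6Σd² / [n(n²−1)] = 1 − 6×24 / (6×35) = 1 − 144/210 ≈ 0.314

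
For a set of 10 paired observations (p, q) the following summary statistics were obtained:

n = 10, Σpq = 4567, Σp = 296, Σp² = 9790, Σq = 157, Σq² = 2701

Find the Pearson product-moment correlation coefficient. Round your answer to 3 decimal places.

-0.163

r = (nΣpq − ΣpΣq) / √[(nΣp² − (Σp)²)(nΣq² − (Σq)²)]
Numerator: 10×4567 − 296×157 = -802
Denominator: √[(97900 − 87616)(27010 − 24649)] = √[10284 × 2361] = 4927.5272
r = -802 / 4927.5272 ≈ -0.163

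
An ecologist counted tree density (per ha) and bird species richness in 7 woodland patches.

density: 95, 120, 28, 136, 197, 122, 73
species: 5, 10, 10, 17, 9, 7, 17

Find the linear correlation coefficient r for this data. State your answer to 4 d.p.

-0.0852

n = 7, Σx = 771, Σy = 75, Σx² = 101727, Σy² = 933, Σxy = 8135
nΣxy − ΣxΣy = 56945 − 57825 = -880
nΣx² − (Σx)² = 712089 − 594441 = 117648; nΣy² − (Σy)² = 6531 − 5625 = 906
r = -880 / √(117648 × 906) = -880 / 10324.1991 ≈ -0.0852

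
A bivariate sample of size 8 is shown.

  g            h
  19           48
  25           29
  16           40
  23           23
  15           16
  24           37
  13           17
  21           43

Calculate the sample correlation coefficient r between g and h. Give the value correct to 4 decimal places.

0.3269

n = 8, Σg = 156, Σh = 253, Σg² = 3182, Σh² = 9037, Σgh = 5058
nΣgh − ΣgΣh = 40464 − 39468 = 996
nΣg² − (Σg)² = 25456 − 24336 = 1120; nΣh² − (Σh)² = 72296 − 64009 = 8287
r = 996 / √(1120 × 8287) = 996 / 3046.5456 ≈ 0.3269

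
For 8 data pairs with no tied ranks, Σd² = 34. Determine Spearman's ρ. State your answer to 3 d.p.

ρ = 1 − 6Σd² / [n(n²−1)] = 1 − 6×34 / (8×63)
  = 1 − 204/504 = 1 − 0.4048 ≈ 0.595

0.595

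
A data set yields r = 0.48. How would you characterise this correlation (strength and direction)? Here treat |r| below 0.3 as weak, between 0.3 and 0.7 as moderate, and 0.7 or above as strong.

moderate positive

r = 0.48 > 0 so the relationship is positive.
|r| = 0.48, which falls in the moderate range.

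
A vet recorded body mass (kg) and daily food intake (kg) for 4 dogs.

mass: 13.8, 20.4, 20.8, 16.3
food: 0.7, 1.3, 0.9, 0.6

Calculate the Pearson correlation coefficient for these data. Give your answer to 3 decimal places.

n = 4, Σx = 71.3, Σy = 3.5, Σx² = 1304.93, Σy² = 3.35, Σxy = 64.68
nΣxy − ΣxΣy = 258.72 − 249.55 = 9.17
nΣx² − (Σx)² = 5219.72 − 5083.69 = 136.03; nΣy² − (Σy)² = 13.4 − 12.25 = 1.15
r = 9.17 / √(136.03 × 1.15) = 9.17 / 12.5074 ≈ 0.733

0.733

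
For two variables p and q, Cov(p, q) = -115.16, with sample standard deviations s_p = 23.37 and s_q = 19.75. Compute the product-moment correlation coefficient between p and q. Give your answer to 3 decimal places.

r = Cov(p,q) / (s_p · s_q) = -115.16 / (23.37 × 19.75)
  = -115.16 / 461.5575 ≈ -0.250

-0.250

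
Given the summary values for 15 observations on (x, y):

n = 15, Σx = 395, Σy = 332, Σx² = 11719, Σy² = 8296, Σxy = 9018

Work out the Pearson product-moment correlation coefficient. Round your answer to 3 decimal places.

r = (nΣxy − ΣxΣy) / √[(nΣx² − (Σx)²)(nΣy² − (Σy)²)]
Numerator: 15×9018 − 395×332 = 4130
Denominator: √[(175785 − 156025)(124440 − 110224)] = √[19760 × 14216] = 16760.3150
r = 4130 / 16760.3150 ≈ 0.246

0.246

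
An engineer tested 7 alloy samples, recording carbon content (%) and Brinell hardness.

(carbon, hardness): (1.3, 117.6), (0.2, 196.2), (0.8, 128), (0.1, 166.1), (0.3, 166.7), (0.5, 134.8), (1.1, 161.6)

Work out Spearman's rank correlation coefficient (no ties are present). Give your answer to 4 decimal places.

Rank carbon: 7, 2, 5, 1, 3, 4, 6
Rank hardness: 1, 7, 2, 5, 6, 3, 4
d = rank(carbon) − rank(hardness): 6, -5, 3, -4, -3, 1, 2; Σd² = 100
ρ = 1 − 6Σd² / [n(n²−1)] = 1 − 6×100 / (7×48) = 1 − 600/336 ≈ -0.7857

-0.7857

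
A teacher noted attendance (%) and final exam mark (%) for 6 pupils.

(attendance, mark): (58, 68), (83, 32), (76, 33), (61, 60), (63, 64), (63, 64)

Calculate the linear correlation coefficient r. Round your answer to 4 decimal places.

n = 6, Σx = 404, Σy = 321, Σx² = 27688, Σy² = 18529, Σxy = 20832
nΣxy − ΣxΣy = 124992 − 129684 = -4692
nΣx² − (Σx)² = 166128 − 163216 = 2912; nΣy² − (Σy)² = 111174 − 103041 = 8133
r = -4692 / √(2912 × 8133) = -4692 / 4866.5487 ≈ -0.9641

-0.9641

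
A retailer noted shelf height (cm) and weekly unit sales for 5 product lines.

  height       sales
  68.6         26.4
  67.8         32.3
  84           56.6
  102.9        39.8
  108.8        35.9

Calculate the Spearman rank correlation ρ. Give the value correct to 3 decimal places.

Rank height: 2, 1, 3, 4, 5
Rank sales: 1, 2, 5, 4, 3
d = rank(height) − rank(sales): 1, -1, -2, 0, 2; Σd² = 10
ρ = 1 − 6Σd² / [n(n²−1)] = 1 − 6×10 / (5×24) = 1 − 60/120 ≈ 0.500

0.500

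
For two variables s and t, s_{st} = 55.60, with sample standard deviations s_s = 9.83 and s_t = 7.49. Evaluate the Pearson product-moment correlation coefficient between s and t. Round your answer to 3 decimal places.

r = Cov(s,t) / (s_s · s_t) = 55.60 / (9.83 × 7.49)
  = 55.60 / 73.6267 ≈ 0.755

0.755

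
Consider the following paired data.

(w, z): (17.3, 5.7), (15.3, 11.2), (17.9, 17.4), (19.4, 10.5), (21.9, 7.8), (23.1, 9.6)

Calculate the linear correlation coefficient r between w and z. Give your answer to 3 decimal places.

n = 6, Σw = 114.9, Σz = 62.2, Σw² = 2243.37, Σz² = 723.94, Σwz = 1177.71
nΣwz − ΣwΣz = 7066.26 − 7146.78 = -80.52
nΣw² − (Σw)² = 13460.22 − 13202.01 = 258.21; nΣz² − (Σz)² = 4343.64 − 3868.84 = 474.8
r = -80.52 / √(258.21 × 474.8) = -80.52 / 350.1401 ≈ -0.230

-0.230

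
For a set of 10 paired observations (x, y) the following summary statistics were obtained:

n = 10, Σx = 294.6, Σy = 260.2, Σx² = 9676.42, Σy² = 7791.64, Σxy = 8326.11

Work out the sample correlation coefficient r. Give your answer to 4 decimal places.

r = (nΣxy − ΣxΣy) / √[(nΣx² − (Σx)²)(nΣy² − (Σy)²)]
Numerator: 10×8326.11 − 294.6×260.2 = 6606.18
Denominator: √[(96764.2 − 86789.16)(77916.4 − 67704.04)] = √[9975.04 × 10212.36] = 10093.0025
r = 6606.18 / 10093.0025 ≈ 0.6545

0.6545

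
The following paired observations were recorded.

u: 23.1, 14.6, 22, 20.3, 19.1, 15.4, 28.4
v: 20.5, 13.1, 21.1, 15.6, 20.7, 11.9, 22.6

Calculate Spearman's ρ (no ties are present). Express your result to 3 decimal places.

Rank u: 6, 1, 5, 4, 3, 2, 7
Rank v: 4, 2, 6, 3, 5, 1, 7
d = rank(u) − rank(v): 2, -1, -1, 1, -2, 1, 0; Σd² = 12
ρ = 1 − 6Σd² / [n(n²−1)] = 1 − 6×12 / (7×48) = 1 − 72/336 ≈ 0.786

0.786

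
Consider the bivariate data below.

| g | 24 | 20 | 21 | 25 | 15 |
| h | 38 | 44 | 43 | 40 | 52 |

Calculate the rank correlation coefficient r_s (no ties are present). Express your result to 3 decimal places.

-0.900

Rank g: 4, 2, 3, 5, 1
Rank h: 1, 4, 3, 2, 5
d = rank(g) − rank(h): 3, -2, 0, 3, -4; Σd² = 38
ρ = 1 − 6Σd² / [n(n²−1)] = 1 − 6×38 / (5×24) = 1 − 228/120 ≈ -0.900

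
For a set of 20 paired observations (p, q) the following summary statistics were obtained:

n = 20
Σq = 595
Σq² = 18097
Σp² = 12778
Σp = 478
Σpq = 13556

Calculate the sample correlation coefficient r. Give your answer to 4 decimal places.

-0.9078

r = (nΣpq − ΣpΣq) / √[(nΣp² − (Σp)²)(nΣq² − (Σq)²)]
Numerator: 20×13556 − 478×595 = -13290
Denominator: √[(255560 − 228484)(361940 − 354025)] = √[27076 × 7915] = 14639.2124
r = -13290 / 14639.2124 ≈ -0.9078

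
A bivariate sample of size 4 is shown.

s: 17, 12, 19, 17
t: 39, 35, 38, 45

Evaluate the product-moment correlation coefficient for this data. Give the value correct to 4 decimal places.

0.4991

n = 4, Σs = 65, Σt = 157, Σs² = 1083, Σt² = 6215, Σst = 2570
nΣst − ΣsΣt = 10280 − 10205 = 75
nΣs² − (Σs)² = 4332 − 4225 = 107; nΣt² − (Σt)² = 24860 − 24649 = 211
r = 75 / √(107 × 211) = 75 / 150.2564 ≈ 0.4991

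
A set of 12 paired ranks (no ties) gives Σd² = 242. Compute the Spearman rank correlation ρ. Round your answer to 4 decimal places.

ρ = 1 − 6Σd² / [n(n²−1)] = 1 − 6×242 / (12×143)
  = 1 − 1452/1716 = 1 − 0.84615 ≈ 0.1538

0.1538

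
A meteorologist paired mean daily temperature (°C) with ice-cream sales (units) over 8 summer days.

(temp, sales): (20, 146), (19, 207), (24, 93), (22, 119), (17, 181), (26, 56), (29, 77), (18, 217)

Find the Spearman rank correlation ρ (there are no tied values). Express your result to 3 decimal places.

-0.905

Rank temp: 4, 3, 6, 5, 1, 7, 8, 2
Rank sales: 5, 7, 3, 4, 6, 1, 2, 8
d = rank(temp) − rank(sales): -1, -4, 3, 1, -5, 6, 6, -6; Σd² = 160
ρ = 1 − 6Σd² / [n(n²−1)] = 1 − 6×160 / (8×63) = 1 − 960/504 ≈ -0.905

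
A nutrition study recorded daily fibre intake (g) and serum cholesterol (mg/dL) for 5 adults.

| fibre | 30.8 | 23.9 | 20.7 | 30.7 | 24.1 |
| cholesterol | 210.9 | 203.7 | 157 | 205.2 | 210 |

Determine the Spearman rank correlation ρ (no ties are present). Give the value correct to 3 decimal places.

0.900

Rank fibre: 5, 2, 1, 4, 3
Rank cholesterol: 5, 2, 1, 3, 4
d = rank(fibre) − rank(cholesterol): 0, 0, 0, 1, -1; Σd² = 2
ρ = 1 − 6Σd² / [n(n²−1)] = 1 − 6×2 / (5×24) = 1 − 12/120 ≈ 0.900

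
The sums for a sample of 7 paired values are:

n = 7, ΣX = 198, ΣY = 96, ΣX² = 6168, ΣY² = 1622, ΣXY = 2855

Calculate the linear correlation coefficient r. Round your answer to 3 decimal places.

r = (nΣXY − ΣXΣY) / √[(nΣX² − (ΣX)²)(nΣY² − (ΣY)²)]
Numerator: 7×2855 − 198×96 = 977
Denominator: √[(43176 − 39204)(11354 − 9216)] = √[3972 × 2138] = 2914.1270
r = 977 / 2914.1270 ≈ 0.335

0.335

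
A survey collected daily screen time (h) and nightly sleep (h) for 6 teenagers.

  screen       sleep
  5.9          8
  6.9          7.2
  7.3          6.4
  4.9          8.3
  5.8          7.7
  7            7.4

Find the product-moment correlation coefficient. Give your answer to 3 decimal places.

-0.901

n = 6, Σx = 37.8, Σy = 45, Σx² = 242.36, Σy² = 339.74, Σxy = 280.73
nΣxy − ΣxΣy = 1684.38 − 1701 = -16.62
nΣx² − (Σx)² = 1454.16 − 1428.84 = 25.32; nΣy² − (Σy)² = 2038.44 − 2025 = 13.44
r = -16.62 / √(25.32 × 13.44) = -16.62 / 18.4472 ≈ -0.901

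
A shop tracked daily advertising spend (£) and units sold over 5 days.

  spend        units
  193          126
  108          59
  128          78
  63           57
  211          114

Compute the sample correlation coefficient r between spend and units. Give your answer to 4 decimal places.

0.9422

n = 5, Σx = 703, Σy = 434, Σx² = 113787, Σy² = 41686, Σxy = 68319
nΣxy − ΣxΣy = 341595 − 305102 = 36493
nΣx² − (Σx)² = 568935 − 494209 = 74726; nΣy² − (Σy)² = 208430 − 188356 = 20074
r = 36493 / √(74726 × 20074) = 36493 / 38730.4754 ≈ 0.9422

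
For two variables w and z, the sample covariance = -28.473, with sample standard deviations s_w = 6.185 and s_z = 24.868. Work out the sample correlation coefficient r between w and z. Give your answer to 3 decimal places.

-0.185

r = Cov(w,z) / (s_w · s_z) = -28.473 / (6.185 × 24.868)
  = -28.473 / 153.8086 ≈ -0.185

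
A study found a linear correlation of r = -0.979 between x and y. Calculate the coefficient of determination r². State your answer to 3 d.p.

0.958

r² = (-0.979)² = 0.958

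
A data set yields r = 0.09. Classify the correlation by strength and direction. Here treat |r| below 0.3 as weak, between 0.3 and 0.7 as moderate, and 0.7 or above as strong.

weak positive

r = 0.09 > 0 so the relationship is positive.
|r| = 0.09, which falls in the weak range.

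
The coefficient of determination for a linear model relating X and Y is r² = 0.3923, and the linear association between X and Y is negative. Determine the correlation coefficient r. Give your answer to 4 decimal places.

-0.6263

|r| = √0.3923 = 0.6263
The association is negative, so r = −0.6263.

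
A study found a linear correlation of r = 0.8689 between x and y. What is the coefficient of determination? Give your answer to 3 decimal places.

r² = (0.8689)² = 0.755

0.755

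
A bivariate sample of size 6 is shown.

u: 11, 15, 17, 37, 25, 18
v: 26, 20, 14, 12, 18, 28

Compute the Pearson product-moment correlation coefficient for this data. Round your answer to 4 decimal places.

-0.6651

n = 6, Σu = 123, Σv = 118, Σu² = 2953, Σv² = 2524, Σuv = 2222
nΣuv − ΣuΣv = 13332 − 14514 = -1182
nΣu² − (Σu)² = 17718 − 15129 = 2589; nΣv² − (Σv)² = 15144 − 13924 = 1220
r = -1182 / √(2589 × 1220) = -1182 / 1777.2394 ≈ -0.6651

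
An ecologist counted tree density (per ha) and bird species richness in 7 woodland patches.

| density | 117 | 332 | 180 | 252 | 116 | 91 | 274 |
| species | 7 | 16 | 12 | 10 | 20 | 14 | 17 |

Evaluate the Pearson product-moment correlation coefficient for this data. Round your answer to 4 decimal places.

n = 7, Σx = 1362, Σy = 96, Σx² = 316630, Σy² = 1434, Σxy = 19063
nΣxy − ΣxΣy = 133441 − 130752 = 2689
nΣx² − (Σx)² = 2216410 − 1855044 = 361366; nΣy² − (Σy)² = 10038 − 9216 = 822
r = 2689 / √(361366 × 822) = 2689 / 17234.9312 ≈ 0.1560

0.1560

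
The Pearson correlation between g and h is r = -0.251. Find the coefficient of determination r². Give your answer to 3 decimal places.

0.063

r² = (-0.251)² = 0.063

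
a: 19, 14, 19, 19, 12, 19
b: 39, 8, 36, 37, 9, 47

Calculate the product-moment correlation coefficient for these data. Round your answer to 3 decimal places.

n = 6, Σa = 102, Σb = 176, Σa² = 1784, Σb² = 6540, Σab = 3241
nΣab − ΣaΣb = 19446 − 17952 = 1494
nΣa² − (Σa)² = 10704 − 10404 = 300; nΣb² − (Σb)² = 39240 − 30976 = 8264
r = 1494 / √(300 × 8264) = 1494 / 1574.5476 ≈ 0.949

0.949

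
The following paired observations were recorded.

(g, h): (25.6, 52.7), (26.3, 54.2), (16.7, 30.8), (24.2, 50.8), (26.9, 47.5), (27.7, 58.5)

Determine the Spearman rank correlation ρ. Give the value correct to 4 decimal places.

Rank g: 3, 4, 1, 2, 5, 6
Rank h: 4, 5, 1, 3, 2, 6
d = rank(g) − rank(h): -1, -1, 0, -1, 3, 0; Σd² = 12
ρ = 1 − 6Σd² / [n(n²−1)] = 1 − 6×12 / (6×35) = 1 − 72/210 ≈ 0.6571

0.6571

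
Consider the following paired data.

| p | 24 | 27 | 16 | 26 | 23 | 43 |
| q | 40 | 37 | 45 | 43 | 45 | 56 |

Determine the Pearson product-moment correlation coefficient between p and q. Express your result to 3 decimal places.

0.656

n = 6, Σp = 159, Σq = 266, Σp² = 4615, Σq² = 12004, Σpq = 7240
nΣpq − ΣpΣq = 43440 − 42294 = 1146
nΣp² − (Σp)² = 27690 − 25281 = 2409; nΣq² − (Σq)² = 72024 − 70756 = 1268
r = 1146 / √(2409 × 1268) = 1146 / 1747.7448 ≈ 0.656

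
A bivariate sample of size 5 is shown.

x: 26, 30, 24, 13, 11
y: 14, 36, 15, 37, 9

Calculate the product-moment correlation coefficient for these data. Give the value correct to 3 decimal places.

n = 5, Σx = 104, Σy = 111, Σx² = 2442, Σy² = 3167, Σxy = 2384
nΣxy − ΣxΣy = 11920 − 11544 = 376
nΣx² − (Σx)² = 12210 − 10816 = 1394; nΣy² − (Σy)² = 15835 − 12321 = 3514
r = 376 / √(1394 × 3514) = 376 / 2213.2591 ≈ 0.170

0.170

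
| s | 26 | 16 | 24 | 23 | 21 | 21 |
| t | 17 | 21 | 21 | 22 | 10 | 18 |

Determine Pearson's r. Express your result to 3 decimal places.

-0.050

n = 6, Σs = 131, Σt = 109, Σs² = 2919, Σt² = 2079, Σst = 2376
nΣst − ΣsΣt = 14256 − 14279 = -23
nΣs² − (Σs)² = 17514 − 17161 = 353; nΣt² − (Σt)² = 12474 − 11881 = 593
r = -23 / √(353 × 593) = -23 / 457.5249 ≈ -0.050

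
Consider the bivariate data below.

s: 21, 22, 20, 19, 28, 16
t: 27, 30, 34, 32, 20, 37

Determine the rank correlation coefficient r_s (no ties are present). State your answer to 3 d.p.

-0.886

Rank s: 4, 5, 3, 2, 6, 1
Rank t: 2, 3, 5, 4, 1, 6
d = rank(s) − rank(t): 2, 2, -2, -2, 5, -5; Σd² = 66
ρ = 1 − 6Σd² / [n(n²−1)] = 1 − 6×66 / (6×35) = 1 − 396/210 ≈ -0.886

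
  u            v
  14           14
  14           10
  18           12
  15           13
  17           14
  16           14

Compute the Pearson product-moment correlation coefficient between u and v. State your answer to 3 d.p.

n = 6, Σu = 94, Σv = 77, Σu² = 1486, Σv² = 1001, Σuv = 1209
nΣuv − ΣuΣv = 7254 − 7238 = 16
nΣu² − (Σu)² = 8916 − 8836 = 80; nΣv² − (Σv)² = 6006 − 5929 = 77
r = 16 / √(80 × 77) = 16 / 78.4857 ≈ 0.204

0.204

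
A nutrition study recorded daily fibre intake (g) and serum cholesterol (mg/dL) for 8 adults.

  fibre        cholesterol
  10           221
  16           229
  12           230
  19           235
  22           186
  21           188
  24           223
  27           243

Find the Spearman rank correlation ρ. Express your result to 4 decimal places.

Rank fibre: 1, 3, 2, 4, 6, 5, 7, 8
Rank cholesterol: 3, 5, 6, 7, 1, 2, 4, 8
d = rank(fibre) − rank(cholesterol): -2, -2, -4, -3, 5, 3, 3, 0; Σd² = 76
ρ = 1 − 6Σd² / [n(n²−1)] = 1 − 6×76 / (8×63) = 1 − 456/504 ≈ 0.0952

0.0952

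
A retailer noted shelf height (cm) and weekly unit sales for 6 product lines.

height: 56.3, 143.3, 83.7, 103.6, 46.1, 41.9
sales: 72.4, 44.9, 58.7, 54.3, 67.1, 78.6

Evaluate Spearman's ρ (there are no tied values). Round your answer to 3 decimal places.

Rank height: 3, 6, 4, 5, 2, 1
Rank sales: 5, 1, 3, 2, 4, 6
d = rank(height) − rank(sales): -2, 5, 1, 3, -2, -5; Σd² = 68
ρ = 1 − 6Σd² / [n(n²−1)] = 1 − 6×68 / (6×35) = 1 − 408/210 ≈ -0.943

-0.943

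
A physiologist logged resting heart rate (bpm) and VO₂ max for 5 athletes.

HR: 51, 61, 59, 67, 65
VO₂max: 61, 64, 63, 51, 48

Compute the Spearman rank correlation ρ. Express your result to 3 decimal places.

Rank HR: 1, 3, 2, 5, 4
Rank VO₂max: 3, 5, 4, 2, 1
d = rank(HR) − rank(VO₂max): -2, -2, -2, 3, 3; Σd² = 30
ρ = 1 − 6Σd² / [n(n²−1)] = 1 − 6×30 / (5×24) = 1 − 180/120 ≈ -0.500

-0.500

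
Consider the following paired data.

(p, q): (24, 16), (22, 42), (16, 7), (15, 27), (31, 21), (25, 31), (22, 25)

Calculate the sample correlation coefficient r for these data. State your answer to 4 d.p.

n = 7, Σp = 155, Σq = 169, Σp² = 3611, Σq² = 4825, Σpq = 3801
nΣpq − ΣpΣq = 26607 − 26195 = 412
nΣp² − (Σp)² = 25277 − 24025 = 1252; nΣq² − (Σq)² = 33775 − 28561 = 5214
r = 412 / √(1252 × 5214) = 412 / 2554.9810 ≈ 0.1613

0.1613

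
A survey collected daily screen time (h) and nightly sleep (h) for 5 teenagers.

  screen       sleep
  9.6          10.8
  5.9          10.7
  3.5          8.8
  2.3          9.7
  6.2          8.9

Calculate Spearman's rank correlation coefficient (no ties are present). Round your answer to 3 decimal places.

Rank screen: 5, 3, 2, 1, 4
Rank sleep: 5, 4, 1, 3, 2
d = rank(screen) − rank(sleep): 0, -1, 1, -2, 2; Σd² = 10
ρ = 1 − 6Σd² / [n(n²−1)] = 1 − 6×10 / (5×24) = 1 − 60/120 ≈ 0.500

0.500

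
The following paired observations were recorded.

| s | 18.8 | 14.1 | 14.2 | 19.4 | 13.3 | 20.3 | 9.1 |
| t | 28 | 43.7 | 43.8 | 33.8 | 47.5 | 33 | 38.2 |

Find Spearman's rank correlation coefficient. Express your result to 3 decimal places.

Rank s: 5, 3, 4, 6, 2, 7, 1
Rank t: 1, 5, 6, 3, 7, 2, 4
d = rank(s) − rank(t): 4, -2, -2, 3, -5, 5, -3; Σd² = 92
ρ = 1 − 6Σd² / [n(n²−1)] = 1 − 6×92 / (7×48) = 1 − 552/336 ≈ -0.643

-0.643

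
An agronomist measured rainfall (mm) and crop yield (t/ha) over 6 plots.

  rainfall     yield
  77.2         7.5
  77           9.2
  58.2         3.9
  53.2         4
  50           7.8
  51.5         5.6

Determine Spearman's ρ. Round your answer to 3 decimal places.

Rank rainfall: 6, 5, 4, 3, 1, 2
Rank yield: 4, 6, 1, 2, 5, 3
d = rank(rainfall) − rank(yield): 2, -1, 3, 1, -4, -1; Σd² = 32
ρ = 1 − 6Σd² / [n(n²−1)] = 1 − 6×32 / (6×35) = 1 − 192/210 ≈ 0.086

0.086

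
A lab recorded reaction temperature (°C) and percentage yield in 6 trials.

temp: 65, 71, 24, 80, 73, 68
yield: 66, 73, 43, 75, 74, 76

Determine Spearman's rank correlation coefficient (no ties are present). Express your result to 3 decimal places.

Rank temp: 2, 4, 1, 6, 5, 3
Rank yield: 2, 3, 1, 5, 4, 6
d = rank(temp) − rank(yield): 0, 1, 0, 1, 1, -3; Σd² = 12
ρ = 1 − 6Σd² / [n(n²−1)] = 1 − 6×12 / (6×35) = 1 − 72/210 ≈ 0.657

0.657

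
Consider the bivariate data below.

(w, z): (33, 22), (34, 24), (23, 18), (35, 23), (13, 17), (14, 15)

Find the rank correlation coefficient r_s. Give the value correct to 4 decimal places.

0.8857

Rank w: 4, 5, 3, 6, 1, 2
Rank z: 4, 6, 3, 5, 2, 1
d = rank(w) − rank(z): 0, -1, 0, 1, -1, 1; Σd² = 4
ρ = 1 − 6Σd² / [n(n²−1)] = 1 − 6×4 / (6×35) = 1 − 24/210 ≈ 0.8857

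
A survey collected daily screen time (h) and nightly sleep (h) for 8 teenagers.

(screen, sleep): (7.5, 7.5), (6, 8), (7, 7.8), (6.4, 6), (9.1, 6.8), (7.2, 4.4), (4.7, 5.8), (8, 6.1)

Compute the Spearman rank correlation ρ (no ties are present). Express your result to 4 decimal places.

0.0476

Rank screen: 6, 2, 4, 3, 8, 5, 1, 7
Rank sleep: 6, 8, 7, 3, 5, 1, 2, 4
d = rank(screen) − rank(sleep): 0, -6, -3, 0, 3, 4, -1, 3; Σd² = 80
ρ = 1 − 6Σd² / [n(n²−1)] = 1 − 6×80 / (8×63) = 1 − 480/504 ≈ 0.0476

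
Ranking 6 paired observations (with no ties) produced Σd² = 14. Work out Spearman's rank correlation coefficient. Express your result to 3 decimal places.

ρ = 1 − 6Σd² / [n(n²−1)] = 1 − 6×14 / (6×35)
  = 1 − 84/210 = 1 − 0.4000 ≈ 0.600

0.600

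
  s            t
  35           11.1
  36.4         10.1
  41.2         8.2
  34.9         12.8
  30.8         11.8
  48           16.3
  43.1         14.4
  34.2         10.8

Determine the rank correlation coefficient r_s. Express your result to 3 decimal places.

0.286

Rank s: 4, 5, 6, 3, 1, 8, 7, 2
Rank t: 4, 2, 1, 6, 5, 8, 7, 3
d = rank(s) − rank(t): 0, 3, 5, -3, -4, 0, 0, -1; Σd² = 60
ρ = 1 − 6Σd² / [n(n²−1)] = 1 − 6×60 / (8×63) = 1 − 360/504 ≈ 0.286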